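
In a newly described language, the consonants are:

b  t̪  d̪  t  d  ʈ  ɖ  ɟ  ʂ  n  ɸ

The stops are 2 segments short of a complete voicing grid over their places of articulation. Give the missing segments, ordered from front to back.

/p/, /c/

bilabial: voiceless —, voiced /b/.
dental: voiceless /t̪/, voiced /d̪/.
alveolar: voiceless /t/, voiced /d/.
retroflex: voiceless /ʈ/, voiced /ɖ/.
palatal: voiceless —, voiced /ɟ/.
Gaps, from front to back: bilabial lacks voiceless (/p/); palatal lacks voiceless (/c/).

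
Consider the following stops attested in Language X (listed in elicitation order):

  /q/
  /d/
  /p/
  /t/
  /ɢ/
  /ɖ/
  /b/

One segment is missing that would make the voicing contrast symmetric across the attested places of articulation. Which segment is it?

place of articulation  voiceless  voiced  
bilabial          p         b       
alveolar          t         d       
retroflex         —         ɖ       
uvular            q         ɢ       
The retroflex row has no voiceless member, so the gap is the voiceless retroflex stop /ʈ/.

/ʈ/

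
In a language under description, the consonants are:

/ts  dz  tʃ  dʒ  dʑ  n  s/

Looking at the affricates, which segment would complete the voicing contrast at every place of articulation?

place of articulation  voiceless  voiced  
alveolar          ts        dz      
postalveolar      tʃ        dʒ      
alveolo-palatal   —         dʑ      
The alveolo-palatal row has no voiceless member, so the gap is the voiceless alveolo-palatal affricate /tɕ/.

/tɕ/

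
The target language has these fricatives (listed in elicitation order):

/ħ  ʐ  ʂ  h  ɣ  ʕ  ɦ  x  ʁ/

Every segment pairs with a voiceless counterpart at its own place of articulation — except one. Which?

/ʁ/

Retroflex: /ʂ/ ~ /ʐ/
Velar: /x/ ~ /ɣ/
Pharyngeal: /ħ/ ~ /ʕ/
Glottal: /h/ ~ /ɦ/
Uvular: only /ʁ/ (voiced); no voiceless partner.
So /ʁ/ is the unpaired segment.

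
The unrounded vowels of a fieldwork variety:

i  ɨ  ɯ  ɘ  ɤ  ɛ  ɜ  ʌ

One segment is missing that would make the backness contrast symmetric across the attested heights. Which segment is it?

height            front     central   back    
high              i         ɨ         ɯ       
high-mid          —         ɘ         ɤ       
low-mid           ɛ         ɜ         ʌ       
The high-mid row has no front member, so the gap is the high-mid front unrounded vowel /e/.

/e/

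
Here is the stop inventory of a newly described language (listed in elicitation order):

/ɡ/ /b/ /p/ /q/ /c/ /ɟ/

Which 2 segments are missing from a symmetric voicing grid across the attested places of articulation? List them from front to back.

/k/, /ɢ/

bilabial: voiceless /p/, voiced /b/.
palatal: voiceless /c/, voiced /ɟ/.
velar: voiceless —, voiced /ɡ/.
uvular: voiceless /q/, voiced —.
Gaps, from front to back: velar lacks voiceless (/k/); uvular lacks voiced (/ɢ/).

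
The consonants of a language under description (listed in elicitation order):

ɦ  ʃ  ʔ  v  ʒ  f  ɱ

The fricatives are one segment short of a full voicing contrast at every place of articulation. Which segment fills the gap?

Voiceless: /f/ (labiodental), /ʃ/ (postalveolar).
Voiced: /v/ (labiodental), /ʒ/ (postalveolar), /ɦ/ (glottal).
The glottal row has no voiceless member, so the gap is the voiceless glottal fricative /h/.

/h/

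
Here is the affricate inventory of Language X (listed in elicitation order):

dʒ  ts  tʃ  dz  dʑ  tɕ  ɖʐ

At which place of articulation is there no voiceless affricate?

retroflex

place of articulation  voiceless  voiced  
alveolar          ts        dz      
postalveolar      tʃ        dʒ      
retroflex         —         ɖʐ      
alveolo-palatal   tɕ        dʑ      
Every place of articulation has a voiceless member except retroflex, where /ʈʂ/ would be expected.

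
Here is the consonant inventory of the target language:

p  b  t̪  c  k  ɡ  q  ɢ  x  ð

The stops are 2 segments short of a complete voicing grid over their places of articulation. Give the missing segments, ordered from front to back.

bilabial: voiceless /p/, voiced /b/.
dental: voiceless /t̪/, voiced —.
palatal: voiceless /c/, voiced —.
velar: voiceless /k/, voiced /ɡ/.
uvular: voiceless /q/, voiced /ɢ/.
Gaps, from front to back: dental lacks voiced (/d̪/); palatal lacks voiced (/ɟ/).

/d̪/, /ɟ/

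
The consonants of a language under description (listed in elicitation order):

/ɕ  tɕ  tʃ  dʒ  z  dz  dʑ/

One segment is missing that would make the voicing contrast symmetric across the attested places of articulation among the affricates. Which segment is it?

Voiceless: /tʃ/ (postalveolar), /tɕ/ (alveolo-palatal).
Voiced: /dz/ (alveolar), /dʒ/ (postalveolar), /dʑ/ (alveolo-palatal).
The alveolar row has no voiceless member, so the gap is the voiceless alveolar affricate /ts/.

/ts/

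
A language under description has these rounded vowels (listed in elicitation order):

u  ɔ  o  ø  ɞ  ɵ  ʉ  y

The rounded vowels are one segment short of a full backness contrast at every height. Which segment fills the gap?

height            front     central   back    
high              y         ʉ         u       
high-mid          ø         ɵ         o       
low-mid           —         ɞ         ɔ       
The low-mid row has no front member, so the gap is the low-mid front rounded vowel /œ/.

/œ/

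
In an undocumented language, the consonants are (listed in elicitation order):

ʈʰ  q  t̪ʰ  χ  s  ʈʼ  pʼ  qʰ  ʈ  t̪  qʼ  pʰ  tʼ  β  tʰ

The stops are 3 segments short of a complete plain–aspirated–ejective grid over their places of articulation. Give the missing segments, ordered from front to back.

place of articulation  plain     aspirated  ejective
bilabial          —         pʰ        pʼ      
dental            t̪        t̪ʰ       —       
alveolar          —         tʰ        tʼ      
retroflex         ʈ         ʈʰ        ʈʼ      
uvular            q         qʰ        qʼ      
Gaps, from front to back: bilabial lacks plain (/p/); dental lacks ejective (/t̪ʼ/); alveolar lacks plain (/t/).

/p/, /t̪ʼ/, /t/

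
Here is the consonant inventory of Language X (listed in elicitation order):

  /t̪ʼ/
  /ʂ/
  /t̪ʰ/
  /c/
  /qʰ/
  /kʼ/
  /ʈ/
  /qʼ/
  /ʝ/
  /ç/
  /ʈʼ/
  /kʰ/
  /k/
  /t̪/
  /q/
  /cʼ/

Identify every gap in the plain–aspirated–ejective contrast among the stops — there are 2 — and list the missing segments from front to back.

/ʈʰ/, /cʰ/

dental: plain /t̪/, aspirated /t̪ʰ/, ejective /t̪ʼ/.
retroflex: plain /ʈ/, aspirated —, ejective /ʈʼ/.
palatal: plain /c/, aspirated —, ejective /cʼ/.
velar: plain /k/, aspirated /kʰ/, ejective /kʼ/.
uvular: plain /q/, aspirated /qʰ/, ejective /qʼ/.
Gaps, from front to back: retroflex lacks aspirated (/ʈʰ/); palatal lacks aspirated (/cʰ/).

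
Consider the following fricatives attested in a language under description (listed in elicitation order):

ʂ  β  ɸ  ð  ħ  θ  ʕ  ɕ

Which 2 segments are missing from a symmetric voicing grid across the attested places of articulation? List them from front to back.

bilabial: voiceless /ɸ/, voiced /β/.
dental: voiceless /θ/, voiced /ð/.
retroflex: voiceless /ʂ/, voiced —.
alveolo-palatal: voiceless /ɕ/, voiced —.
pharyngeal: voiceless /ħ/, voiced /ʕ/.
Gaps, from front to back: retroflex lacks voiced (/ʐ/); alveolo-palatal lacks voiced (/ʑ/).

/ʐ/, /ʑ/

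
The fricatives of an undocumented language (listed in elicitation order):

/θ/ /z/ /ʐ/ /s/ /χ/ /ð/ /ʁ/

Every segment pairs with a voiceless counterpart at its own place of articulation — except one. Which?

/ʐ/

Dental: /θ/ ~ /ð/
Alveolar: /s/ ~ /z/
Uvular: /χ/ ~ /ʁ/
Retroflex: only /ʐ/ (voiced); no voiceless partner.
So /ʐ/ is the unpaired segment.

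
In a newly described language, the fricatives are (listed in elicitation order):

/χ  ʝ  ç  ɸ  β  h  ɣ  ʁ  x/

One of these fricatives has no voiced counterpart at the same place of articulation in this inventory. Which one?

/h/

Bilabial: /ɸ/ ~ /β/
Palatal: /ç/ ~ /ʝ/
Velar: /x/ ~ /ɣ/
Uvular: /χ/ ~ /ʁ/
Glottal: only /h/ (voiceless); no voiced partner.
So /h/ is the unpaired segment.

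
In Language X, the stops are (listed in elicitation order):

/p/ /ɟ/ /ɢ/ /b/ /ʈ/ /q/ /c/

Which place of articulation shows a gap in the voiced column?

bilabial: voiceless /p/, voiced /b/.
retroflex: voiceless /ʈ/, voiced —.
palatal: voiceless /c/, voiced /ɟ/.
uvular: voiceless /q/, voiced /ɢ/.
Every place of articulation has a voiced member except retroflex, where /ɖ/ would be expected.

retroflex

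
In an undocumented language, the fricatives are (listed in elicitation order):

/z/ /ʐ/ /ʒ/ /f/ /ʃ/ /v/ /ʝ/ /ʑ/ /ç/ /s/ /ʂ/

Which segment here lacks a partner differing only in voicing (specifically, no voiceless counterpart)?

Labiodental: /f/ ~ /v/
Alveolar: /s/ ~ /z/
Postalveolar: /ʃ/ ~ /ʒ/
Retroflex: /ʂ/ ~ /ʐ/
Palatal: /ç/ ~ /ʝ/
Alveolo-palatal: only /ʑ/ (voiced); no voiceless partner.
So /ʑ/ is the unpaired segment.

/ʑ/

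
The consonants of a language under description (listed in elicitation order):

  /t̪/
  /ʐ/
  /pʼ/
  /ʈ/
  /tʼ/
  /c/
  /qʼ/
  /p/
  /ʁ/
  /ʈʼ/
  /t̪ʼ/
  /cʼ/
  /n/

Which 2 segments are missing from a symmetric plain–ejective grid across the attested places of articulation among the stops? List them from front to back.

/t/, /q/

Plain: /p/ (bilabial), /t̪/ (dental), /ʈ/ (retroflex), /c/ (palatal).
Ejective: /pʼ/ (bilabial), /t̪ʼ/ (dental), /tʼ/ (alveolar), /ʈʼ/ (retroflex), /cʼ/ (palatal), /qʼ/ (uvular).
Gaps, from front to back: alveolar lacks plain (/t/); uvular lacks plain (/q/).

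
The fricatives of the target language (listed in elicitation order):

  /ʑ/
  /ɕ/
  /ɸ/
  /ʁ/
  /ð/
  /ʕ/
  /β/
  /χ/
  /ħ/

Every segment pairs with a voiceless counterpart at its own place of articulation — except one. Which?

/ð/

Bilabial: /ɸ/ ~ /β/
Alveolo-palatal: /ɕ/ ~ /ʑ/
Uvular: /χ/ ~ /ʁ/
Pharyngeal: /ħ/ ~ /ʕ/
Dental: only /ð/ (voiced); no voiceless partner.
So /ð/ is the unpaired segment.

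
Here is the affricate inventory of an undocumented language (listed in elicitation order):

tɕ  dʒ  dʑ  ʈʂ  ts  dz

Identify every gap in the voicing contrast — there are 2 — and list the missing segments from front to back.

place of articulation  voiceless  voiced  
alveolar          ts        dz      
postalveolar      —         dʒ      
retroflex         ʈʂ        —       
alveolo-palatal   tɕ        dʑ      
Gaps, from front to back: postalveolar lacks voiceless (/tʃ/); retroflex lacks voiced (/ɖʐ/).

/tʃ/, /ɖʐ/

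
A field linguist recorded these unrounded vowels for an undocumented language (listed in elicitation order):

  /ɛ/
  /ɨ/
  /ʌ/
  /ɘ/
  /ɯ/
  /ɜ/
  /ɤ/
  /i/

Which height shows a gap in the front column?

high-mid

high: front /i/, central /ɨ/, back /ɯ/.
high-mid: front —, central /ɘ/, back /ɤ/.
low-mid: front /ɛ/, central /ɜ/, back /ʌ/.
Every height has a front member except high-mid, where /e/ would be expected.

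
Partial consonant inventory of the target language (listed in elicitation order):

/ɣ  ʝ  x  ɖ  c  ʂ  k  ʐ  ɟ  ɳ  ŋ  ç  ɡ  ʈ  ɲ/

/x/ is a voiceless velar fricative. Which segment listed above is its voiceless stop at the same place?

The voiceless stop at the same place is a voiceless velar stop — in this inventory, /k/.

/k/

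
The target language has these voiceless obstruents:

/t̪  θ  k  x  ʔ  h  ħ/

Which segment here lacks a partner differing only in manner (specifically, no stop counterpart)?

/ħ/

Dental: /t̪/ ~ /θ/
Velar: /k/ ~ /x/
Glottal: /ʔ/ ~ /h/
Pharyngeal: only /ħ/ (fricative); no stop partner.
So /ħ/ is the unpaired segment.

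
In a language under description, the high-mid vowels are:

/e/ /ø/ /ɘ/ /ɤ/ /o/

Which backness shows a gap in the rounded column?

Unrounded: /e/ (front), /ɘ/ (central), /ɤ/ (back).
Rounded: /ø/ (front), /o/ (back).
Every backness has a rounded member except central, where /ɵ/ would be expected.

central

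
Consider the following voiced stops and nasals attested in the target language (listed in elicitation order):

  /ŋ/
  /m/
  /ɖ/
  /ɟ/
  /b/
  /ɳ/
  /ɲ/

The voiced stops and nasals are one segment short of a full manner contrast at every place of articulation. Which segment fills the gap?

Oral stop: /b/ (bilabial), /ɖ/ (retroflex), /ɟ/ (palatal).
Nasal: /m/ (bilabial), /ɳ/ (retroflex), /ɲ/ (palatal), /ŋ/ (velar).
The velar row has no oral stop member, so the gap is the velar oral stop /ɡ/.

/ɡ/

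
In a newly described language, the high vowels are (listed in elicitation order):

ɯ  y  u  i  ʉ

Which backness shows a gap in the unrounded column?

Unrounded: /i/ (front), /ɯ/ (back).
Rounded: /y/ (front), /ʉ/ (central), /u/ (back).
Every backness has an unrounded member except central, where /ɨ/ would be expected.

central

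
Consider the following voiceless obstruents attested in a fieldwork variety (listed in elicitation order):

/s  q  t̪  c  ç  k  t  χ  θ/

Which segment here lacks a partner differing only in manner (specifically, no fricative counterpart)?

Dental: /t̪/ ~ /θ/
Alveolar: /t/ ~ /s/
Palatal: /c/ ~ /ç/
Uvular: /q/ ~ /χ/
Velar: only /k/ (stop); no fricative partner.
So /k/ is the unpaired segment.

/k/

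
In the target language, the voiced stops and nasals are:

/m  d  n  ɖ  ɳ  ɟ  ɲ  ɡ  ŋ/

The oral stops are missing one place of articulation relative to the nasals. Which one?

bilabial

place of articulation  oral stop  nasal   
bilabial          —         m       
alveolar          d         n       
retroflex         ɖ         ɳ       
palatal           ɟ         ɲ       
velar             ɡ         ŋ       
Every place of articulation has an oral stop member except bilabial, where /b/ would be expected.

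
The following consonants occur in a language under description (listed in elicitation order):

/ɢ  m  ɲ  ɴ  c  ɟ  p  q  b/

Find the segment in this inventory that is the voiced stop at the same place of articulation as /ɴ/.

/ɢ/

/ɴ/ is an uvular nasal.
The voiced stop at the same place is a voiced uvular stop — in this inventory, /ɢ/.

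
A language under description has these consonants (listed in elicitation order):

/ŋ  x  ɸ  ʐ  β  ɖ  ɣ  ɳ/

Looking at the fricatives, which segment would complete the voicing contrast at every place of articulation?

/ʂ/

Voiceless: /ɸ/ (bilabial), /x/ (velar).
Voiced: /β/ (bilabial), /ʐ/ (retroflex), /ɣ/ (velar).
The retroflex row has no voiceless member, so the gap is the voiceless retroflex fricative /ʂ/.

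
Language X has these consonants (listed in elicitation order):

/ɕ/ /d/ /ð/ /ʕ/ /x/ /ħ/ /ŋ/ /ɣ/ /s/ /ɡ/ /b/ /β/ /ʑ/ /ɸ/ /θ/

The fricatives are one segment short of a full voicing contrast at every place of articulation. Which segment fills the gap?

/z/

place of articulation  voiceless  voiced  
bilabial          ɸ         β       
dental            θ         ð       
alveolar          s         —       
alveolo-palatal   ɕ         ʑ       
velar             x         ɣ       
pharyngeal        ħ         ʕ       
The alveolar row has no voiced member, so the gap is the voiced alveolar fricative /z/.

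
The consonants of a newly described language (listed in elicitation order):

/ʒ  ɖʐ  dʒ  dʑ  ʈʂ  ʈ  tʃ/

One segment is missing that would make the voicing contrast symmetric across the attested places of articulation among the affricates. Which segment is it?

/tɕ/

postalveolar: voiceless /tʃ/, voiced /dʒ/.
retroflex: voiceless /ʈʂ/, voiced /ɖʐ/.
alveolo-palatal: voiceless —, voiced /dʑ/.
The alveolo-palatal row has no voiceless member, so the gap is the voiceless alveolo-palatal affricate /tɕ/.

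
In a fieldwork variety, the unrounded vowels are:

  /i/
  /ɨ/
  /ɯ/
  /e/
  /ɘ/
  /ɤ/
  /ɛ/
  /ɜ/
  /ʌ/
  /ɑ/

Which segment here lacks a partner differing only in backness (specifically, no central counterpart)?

High: /i/ ~ /ɨ/ ~ /ɯ/
High-mid: /e/ ~ /ɘ/ ~ /ɤ/
Low-mid: /ɛ/ ~ /ɜ/ ~ /ʌ/
Low: only /ɑ/ (back); no central partner.
So /ɑ/ is the unpaired segment.

/ɑ/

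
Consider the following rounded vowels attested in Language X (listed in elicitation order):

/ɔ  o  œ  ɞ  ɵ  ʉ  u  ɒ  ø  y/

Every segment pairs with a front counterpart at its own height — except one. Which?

High: /y/ ~ /ʉ/ ~ /u/
High-mid: /ø/ ~ /ɵ/ ~ /o/
Low-mid: /œ/ ~ /ɞ/ ~ /ɔ/
Low: only /ɒ/ (back); no front partner.
So /ɒ/ is the unpaired segment.

/ɒ/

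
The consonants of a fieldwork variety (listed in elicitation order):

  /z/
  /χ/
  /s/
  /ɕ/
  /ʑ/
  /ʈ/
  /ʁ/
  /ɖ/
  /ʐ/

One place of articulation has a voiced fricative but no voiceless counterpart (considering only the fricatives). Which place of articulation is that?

retroflex

place of articulation  voiceless  voiced  
alveolar          s         z       
retroflex         —         ʐ       
alveolo-palatal   ɕ         ʑ       
uvular            χ         ʁ       
Every place of articulation has a voiceless member except retroflex, where /ʂ/ would be expected.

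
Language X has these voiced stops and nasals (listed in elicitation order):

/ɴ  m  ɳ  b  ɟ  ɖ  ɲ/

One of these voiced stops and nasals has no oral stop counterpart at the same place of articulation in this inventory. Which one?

Bilabial: /b/ ~ /m/
Retroflex: /ɖ/ ~ /ɳ/
Palatal: /ɟ/ ~ /ɲ/
Uvular: only /ɴ/ (nasal); no oral stop partner.
So /ɴ/ is the unpaired segment.

/ɴ/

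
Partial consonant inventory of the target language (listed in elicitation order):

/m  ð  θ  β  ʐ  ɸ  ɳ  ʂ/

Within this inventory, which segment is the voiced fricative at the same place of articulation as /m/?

/β/

/m/ is a bilabial nasal.
The voiced fricative at the same place is a voiced bilabial fricative — in this inventory, /β/.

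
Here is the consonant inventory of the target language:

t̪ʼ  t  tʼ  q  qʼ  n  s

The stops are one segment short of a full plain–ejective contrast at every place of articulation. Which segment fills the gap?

/t̪/

dental: plain —, ejective /t̪ʼ/.
alveolar: plain /t/, ejective /tʼ/.
uvular: plain /q/, ejective /qʼ/.
The dental row has no plain member, so the gap is the plain dental stop /t̪/.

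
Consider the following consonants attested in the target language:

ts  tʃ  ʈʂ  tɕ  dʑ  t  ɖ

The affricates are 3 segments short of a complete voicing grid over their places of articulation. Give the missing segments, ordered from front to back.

Voiceless: /ts/ (alveolar), /tʃ/ (postalveolar), /ʈʂ/ (retroflex), /tɕ/ (alveolo-palatal).
Voiced: /dʑ/ (alveolo-palatal).
Gaps, from front to back: alveolar lacks voiced (/dz/); postalveolar lacks voiced (/dʒ/); retroflex lacks voiced (/ɖʐ/).

/dz/, /dʒ/, /ɖʐ/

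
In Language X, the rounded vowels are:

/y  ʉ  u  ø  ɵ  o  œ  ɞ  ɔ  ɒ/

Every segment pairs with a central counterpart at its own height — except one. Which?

/ɒ/

High: /y/ ~ /ʉ/ ~ /u/
High-mid: /ø/ ~ /ɵ/ ~ /o/
Low-mid: /œ/ ~ /ɞ/ ~ /ɔ/
Low: only /ɒ/ (back); no central partner.
So /ɒ/ is the unpaired segment.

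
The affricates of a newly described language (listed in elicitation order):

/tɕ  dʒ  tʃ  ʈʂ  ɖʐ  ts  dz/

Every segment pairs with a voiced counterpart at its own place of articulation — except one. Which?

/tɕ/

Alveolar: /ts/ ~ /dz/
Postalveolar: /tʃ/ ~ /dʒ/
Retroflex: /ʈʂ/ ~ /ɖʐ/
Alveolo-palatal: only /tɕ/ (voiceless); no voiced partner.
So /tɕ/ is the unpaired segment.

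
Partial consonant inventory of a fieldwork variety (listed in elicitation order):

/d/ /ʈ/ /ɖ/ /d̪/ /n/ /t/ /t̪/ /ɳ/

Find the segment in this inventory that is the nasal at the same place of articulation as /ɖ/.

/ɖ/ is a voiced retroflex stop.
The nasal at the same place is a retroflex nasal — in this inventory, /ɳ/.

/ɳ/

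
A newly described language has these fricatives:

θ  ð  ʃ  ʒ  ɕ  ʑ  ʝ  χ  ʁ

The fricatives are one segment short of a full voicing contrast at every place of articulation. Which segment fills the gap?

/ç/

place of articulation  voiceless  voiced  
dental            θ         ð       
postalveolar      ʃ         ʒ       
alveolo-palatal   ɕ         ʑ       
palatal           —         ʝ       
uvular            χ         ʁ       
The palatal row has no voiceless member, so the gap is the voiceless palatal fricative /ç/.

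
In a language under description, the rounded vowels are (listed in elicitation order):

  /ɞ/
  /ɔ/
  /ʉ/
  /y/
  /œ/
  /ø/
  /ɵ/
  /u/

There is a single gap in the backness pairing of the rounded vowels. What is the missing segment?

Front: /y/ (high), /ø/ (high-mid), /œ/ (low-mid).
Central: /ʉ/ (high), /ɵ/ (high-mid), /ɞ/ (low-mid).
Back: /u/ (high), /ɔ/ (low-mid).
The high-mid row has no back member, so the gap is the high-mid back rounded vowel /o/.

/o/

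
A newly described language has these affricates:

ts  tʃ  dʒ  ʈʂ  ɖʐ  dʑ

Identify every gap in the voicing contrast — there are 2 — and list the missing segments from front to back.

alveolar: voiceless /ts/, voiced —.
postalveolar: voiceless /tʃ/, voiced /dʒ/.
retroflex: voiceless /ʈʂ/, voiced /ɖʐ/.
alveolo-palatal: voiceless —, voiced /dʑ/.
Gaps, from front to back: alveolar lacks voiced (/dz/); alveolo-palatal lacks voiceless (/tɕ/).

/dz/, /tɕ/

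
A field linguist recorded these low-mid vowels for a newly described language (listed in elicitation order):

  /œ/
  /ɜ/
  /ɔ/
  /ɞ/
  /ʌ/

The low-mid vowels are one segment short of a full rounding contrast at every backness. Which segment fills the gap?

/ɛ/

backness          unrounded  rounded 
front             —         œ       
central           ɜ         ɞ       
back              ʌ         ɔ       
The front row has no unrounded member, so the gap is the front unrounded vowel /ɛ/.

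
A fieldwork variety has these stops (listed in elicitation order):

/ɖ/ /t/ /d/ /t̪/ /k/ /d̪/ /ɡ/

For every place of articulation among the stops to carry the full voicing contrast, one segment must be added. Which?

dental: voiceless /t̪/, voiced /d̪/.
alveolar: voiceless /t/, voiced /d/.
retroflex: voiceless —, voiced /ɖ/.
velar: voiceless /k/, voiced /ɡ/.
The retroflex row has no voiceless member, so the gap is the voiceless retroflex stop /ʈ/.

/ʈ/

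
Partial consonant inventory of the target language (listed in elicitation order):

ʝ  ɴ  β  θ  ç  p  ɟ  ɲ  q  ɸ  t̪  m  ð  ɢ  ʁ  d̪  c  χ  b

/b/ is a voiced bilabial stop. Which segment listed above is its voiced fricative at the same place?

/β/

The voiced fricative at the same place is a voiced bilabial fricative — in this inventory, /β/.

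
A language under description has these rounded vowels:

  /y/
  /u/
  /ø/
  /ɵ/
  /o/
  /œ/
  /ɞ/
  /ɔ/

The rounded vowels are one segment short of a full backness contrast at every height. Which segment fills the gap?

high: front /y/, central —, back /u/.
high-mid: front /ø/, central /ɵ/, back /o/.
low-mid: front /œ/, central /ɞ/, back /ɔ/.
The high row has no central member, so the gap is the high central rounded vowel /ʉ/.

/ʉ/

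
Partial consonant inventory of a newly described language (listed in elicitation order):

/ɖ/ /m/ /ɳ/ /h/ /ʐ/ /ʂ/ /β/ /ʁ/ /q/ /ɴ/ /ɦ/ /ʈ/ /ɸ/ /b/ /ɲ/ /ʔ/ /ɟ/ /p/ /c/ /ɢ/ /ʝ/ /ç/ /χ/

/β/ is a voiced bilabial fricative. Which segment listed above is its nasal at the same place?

The nasal at the same place is a bilabial nasal — in this inventory, /m/.

/m/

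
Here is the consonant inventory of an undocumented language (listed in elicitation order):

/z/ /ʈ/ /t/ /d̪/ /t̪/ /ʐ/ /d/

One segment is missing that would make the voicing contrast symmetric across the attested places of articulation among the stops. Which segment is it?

dental: voiceless /t̪/, voiced /d̪/.
alveolar: voiceless /t/, voiced /d/.
retroflex: voiceless /ʈ/, voiced —.
The retroflex row has no voiced member, so the gap is the voiced retroflex stop /ɖ/.

/ɖ/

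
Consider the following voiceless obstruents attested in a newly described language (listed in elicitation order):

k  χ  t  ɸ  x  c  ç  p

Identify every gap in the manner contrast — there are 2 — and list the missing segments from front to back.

/s/, /q/

bilabial: stop /p/, fricative /ɸ/.
alveolar: stop /t/, fricative —.
palatal: stop /c/, fricative /ç/.
velar: stop /k/, fricative /x/.
uvular: stop —, fricative /χ/.
Gaps, from front to back: alveolar lacks fricative (/s/); uvular lacks stop (/q/).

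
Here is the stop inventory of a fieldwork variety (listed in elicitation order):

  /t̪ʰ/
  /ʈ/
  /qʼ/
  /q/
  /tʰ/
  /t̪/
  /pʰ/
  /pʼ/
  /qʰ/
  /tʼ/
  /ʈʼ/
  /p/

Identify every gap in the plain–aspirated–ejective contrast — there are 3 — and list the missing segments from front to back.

/t̪ʼ/, /t/, /ʈʰ/

bilabial: plain /p/, aspirated /pʰ/, ejective /pʼ/.
dental: plain /t̪/, aspirated /t̪ʰ/, ejective —.
alveolar: plain —, aspirated /tʰ/, ejective /tʼ/.
retroflex: plain /ʈ/, aspirated —, ejective /ʈʼ/.
uvular: plain /q/, aspirated /qʰ/, ejective /qʼ/.
Gaps, from front to back: dental lacks ejective (/t̪ʼ/); alveolar lacks plain (/t/); retroflex lacks aspirated (/ʈʰ/).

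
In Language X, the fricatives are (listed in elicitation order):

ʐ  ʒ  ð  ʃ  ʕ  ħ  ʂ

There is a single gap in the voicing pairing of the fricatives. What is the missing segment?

/θ/

place of articulation  voiceless  voiced  
dental            —         ð       
postalveolar      ʃ         ʒ       
retroflex         ʂ         ʐ       
pharyngeal        ħ         ʕ       
The dental row has no voiceless member, so the gap is the voiceless dental fricative /θ/.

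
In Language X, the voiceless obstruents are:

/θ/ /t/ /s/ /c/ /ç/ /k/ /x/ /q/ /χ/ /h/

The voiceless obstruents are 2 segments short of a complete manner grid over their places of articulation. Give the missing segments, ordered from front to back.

/t̪/, /ʔ/

dental: stop —, fricative /θ/.
alveolar: stop /t/, fricative /s/.
palatal: stop /c/, fricative /ç/.
velar: stop /k/, fricative /x/.
uvular: stop /q/, fricative /χ/.
glottal: stop —, fricative /h/.
Gaps, from front to back: dental lacks stop (/t̪/); glottal lacks stop (/ʔ/).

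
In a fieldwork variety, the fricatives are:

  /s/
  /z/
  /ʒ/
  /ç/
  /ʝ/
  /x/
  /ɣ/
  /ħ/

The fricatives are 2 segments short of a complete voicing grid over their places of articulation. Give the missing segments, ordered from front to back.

/ʃ/, /ʕ/

alveolar: voiceless /s/, voiced /z/.
postalveolar: voiceless —, voiced /ʒ/.
palatal: voiceless /ç/, voiced /ʝ/.
velar: voiceless /x/, voiced /ɣ/.
pharyngeal: voiceless /ħ/, voiced —.
Gaps, from front to back: postalveolar lacks voiceless (/ʃ/); pharyngeal lacks voiced (/ʕ/).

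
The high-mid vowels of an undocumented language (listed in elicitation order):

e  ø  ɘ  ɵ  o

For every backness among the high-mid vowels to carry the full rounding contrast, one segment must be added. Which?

front: unrounded /e/, rounded /ø/.
central: unrounded /ɘ/, rounded /ɵ/.
back: unrounded —, rounded /o/.
The back row has no unrounded member, so the gap is the back unrounded vowel /ɤ/.

/ɤ/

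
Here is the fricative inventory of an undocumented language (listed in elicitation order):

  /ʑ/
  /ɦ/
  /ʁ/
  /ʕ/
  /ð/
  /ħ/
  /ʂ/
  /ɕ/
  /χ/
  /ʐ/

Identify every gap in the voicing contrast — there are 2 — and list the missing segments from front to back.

/θ/, /h/

Voiceless: /ʂ/ (retroflex), /ɕ/ (alveolo-palatal), /χ/ (uvular), /ħ/ (pharyngeal).
Voiced: /ð/ (dental), /ʐ/ (retroflex), /ʑ/ (alveolo-palatal), /ʁ/ (uvular), /ʕ/ (pharyngeal), /ɦ/ (glottal).
Gaps, from front to back: dental lacks voiceless (/θ/); glottal lacks voiceless (/h/).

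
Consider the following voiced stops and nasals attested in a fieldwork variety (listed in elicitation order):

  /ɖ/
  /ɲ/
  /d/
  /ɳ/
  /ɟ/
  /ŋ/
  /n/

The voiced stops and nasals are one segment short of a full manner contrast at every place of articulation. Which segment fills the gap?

/ɡ/

alveolar: oral stop /d/, nasal /n/.
retroflex: oral stop /ɖ/, nasal /ɳ/.
palatal: oral stop /ɟ/, nasal /ɲ/.
velar: oral stop —, nasal /ŋ/.
The velar row has no oral stop member, so the gap is the velar oral stop /ɡ/.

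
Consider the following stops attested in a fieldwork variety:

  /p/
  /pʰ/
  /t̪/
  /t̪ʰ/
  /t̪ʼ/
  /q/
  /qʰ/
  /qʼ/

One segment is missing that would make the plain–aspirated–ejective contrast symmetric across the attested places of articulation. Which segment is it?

/pʼ/

bilabial: plain /p/, aspirated /pʰ/, ejective —.
dental: plain /t̪/, aspirated /t̪ʰ/, ejective /t̪ʼ/.
uvular: plain /q/, aspirated /qʰ/, ejective /qʼ/.
The bilabial row has no ejective member, so the gap is the ejective bilabial stop /pʼ/.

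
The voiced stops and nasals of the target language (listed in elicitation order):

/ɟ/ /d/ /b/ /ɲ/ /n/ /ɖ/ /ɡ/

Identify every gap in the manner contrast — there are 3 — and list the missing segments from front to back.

Oral stop: /b/ (bilabial), /d/ (alveolar), /ɖ/ (retroflex), /ɟ/ (palatal), /ɡ/ (velar).
Nasal: /n/ (alveolar), /ɲ/ (palatal).
Gaps, from front to back: bilabial lacks nasal (/m/); retroflex lacks nasal (/ɳ/); velar lacks nasal (/ŋ/).

/m/, /ɳ/, /ŋ/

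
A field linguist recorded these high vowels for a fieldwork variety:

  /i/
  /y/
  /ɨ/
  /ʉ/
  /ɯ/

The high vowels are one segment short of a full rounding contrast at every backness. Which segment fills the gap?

/u/

Unrounded: /i/ (front), /ɨ/ (central), /ɯ/ (back).
Rounded: /y/ (front), /ʉ/ (central).
The back row has no rounded member, so the gap is the back rounded vowel /u/.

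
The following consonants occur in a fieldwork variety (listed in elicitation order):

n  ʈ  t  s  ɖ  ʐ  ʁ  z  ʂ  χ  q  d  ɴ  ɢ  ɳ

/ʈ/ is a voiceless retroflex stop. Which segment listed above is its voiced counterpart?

The voiced counterpart is a voiced retroflex stop — in this inventory, /ɖ/.

/ɖ/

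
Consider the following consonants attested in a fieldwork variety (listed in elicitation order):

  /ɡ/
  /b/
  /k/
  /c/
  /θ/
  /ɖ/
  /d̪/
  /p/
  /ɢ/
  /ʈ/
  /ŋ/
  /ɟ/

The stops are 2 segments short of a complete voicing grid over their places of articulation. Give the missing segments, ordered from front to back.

place of articulation  voiceless  voiced  
bilabial          p         b       
dental            —         d̪      
retroflex         ʈ         ɖ       
palatal           c         ɟ       
velar             k         ɡ       
uvular            —         ɢ       
Gaps, from front to back: dental lacks voiceless (/t̪/); uvular lacks voiceless (/q/).

/t̪/, /q/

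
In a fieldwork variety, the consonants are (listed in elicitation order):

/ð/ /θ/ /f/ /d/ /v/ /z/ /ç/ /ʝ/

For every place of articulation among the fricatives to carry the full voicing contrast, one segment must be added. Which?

/s/

Voiceless: /f/ (labiodental), /θ/ (dental), /ç/ (palatal).
Voiced: /v/ (labiodental), /ð/ (dental), /z/ (alveolar), /ʝ/ (palatal).
The alveolar row has no voiceless member, so the gap is the voiceless alveolar fricative /s/.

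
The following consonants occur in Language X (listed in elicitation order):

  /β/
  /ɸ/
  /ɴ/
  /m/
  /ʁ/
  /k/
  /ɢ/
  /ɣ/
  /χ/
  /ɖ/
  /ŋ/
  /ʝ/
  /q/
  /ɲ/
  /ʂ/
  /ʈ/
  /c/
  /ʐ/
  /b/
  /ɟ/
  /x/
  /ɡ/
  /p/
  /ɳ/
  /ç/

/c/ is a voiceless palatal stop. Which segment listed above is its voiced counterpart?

The voiced counterpart is a voiced palatal stop — in this inventory, /ɟ/.

/ɟ/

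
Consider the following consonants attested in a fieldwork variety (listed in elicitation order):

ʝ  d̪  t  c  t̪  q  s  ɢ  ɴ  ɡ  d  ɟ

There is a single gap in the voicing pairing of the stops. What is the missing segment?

/k/

dental: voiceless /t̪/, voiced /d̪/.
alveolar: voiceless /t/, voiced /d/.
palatal: voiceless /c/, voiced /ɟ/.
velar: voiceless —, voiced /ɡ/.
uvular: voiceless /q/, voiced /ɢ/.
The velar row has no voiceless member, so the gap is the voiceless velar stop /k/.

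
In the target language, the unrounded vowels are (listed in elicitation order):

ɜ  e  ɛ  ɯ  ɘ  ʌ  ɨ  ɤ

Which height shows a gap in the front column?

high

Front: /e/ (high-mid), /ɛ/ (low-mid).
Central: /ɨ/ (high), /ɘ/ (high-mid), /ɜ/ (low-mid).
Back: /ɯ/ (high), /ɤ/ (high-mid), /ʌ/ (low-mid).
Every height has a front member except high, where /i/ would be expected.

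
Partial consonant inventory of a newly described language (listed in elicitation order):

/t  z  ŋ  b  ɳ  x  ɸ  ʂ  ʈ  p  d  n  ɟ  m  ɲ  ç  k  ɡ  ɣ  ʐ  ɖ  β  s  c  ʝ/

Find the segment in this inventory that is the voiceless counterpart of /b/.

/p/

/b/ is a voiced bilabial stop.
The voiceless counterpart is a voiceless bilabial stop — in this inventory, /p/.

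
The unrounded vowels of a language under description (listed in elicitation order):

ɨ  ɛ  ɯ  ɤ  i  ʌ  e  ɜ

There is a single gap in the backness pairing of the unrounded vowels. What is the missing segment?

high: front /i/, central /ɨ/, back /ɯ/.
high-mid: front /e/, central —, back /ɤ/.
low-mid: front /ɛ/, central /ɜ/, back /ʌ/.
The high-mid row has no central member, so the gap is the high-mid central unrounded vowel /ɘ/.

/ɘ/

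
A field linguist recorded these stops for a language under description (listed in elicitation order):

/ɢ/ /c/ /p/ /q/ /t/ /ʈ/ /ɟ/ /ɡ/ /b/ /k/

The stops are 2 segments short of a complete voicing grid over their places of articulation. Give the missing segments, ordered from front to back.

Voiceless: /p/ (bilabial), /t/ (alveolar), /ʈ/ (retroflex), /c/ (palatal), /k/ (velar), /q/ (uvular).
Voiced: /b/ (bilabial), /ɟ/ (palatal), /ɡ/ (velar), /ɢ/ (uvular).
Gaps, from front to back: alveolar lacks voiced (/d/); retroflex lacks voiced (/ɖ/).

/d/, /ɖ/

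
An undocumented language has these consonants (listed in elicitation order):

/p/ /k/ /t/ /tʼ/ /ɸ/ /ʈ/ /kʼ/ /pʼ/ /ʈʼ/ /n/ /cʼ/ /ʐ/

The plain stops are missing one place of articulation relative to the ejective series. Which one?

place of articulation  plain     ejective
bilabial          p         pʼ      
alveolar          t         tʼ      
retroflex         ʈ         ʈʼ      
palatal           —         cʼ      
velar             k         kʼ      
Every place of articulation has a plain member except palatal, where /c/ would be expected.

palatal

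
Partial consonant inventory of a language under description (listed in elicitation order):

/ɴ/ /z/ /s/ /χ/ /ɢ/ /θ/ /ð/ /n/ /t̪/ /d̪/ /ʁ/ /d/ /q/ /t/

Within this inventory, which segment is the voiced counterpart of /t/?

/d/

/t/ is a voiceless alveolar stop.
The voiced counterpart is a voiced alveolar stop — in this inventory, /d/.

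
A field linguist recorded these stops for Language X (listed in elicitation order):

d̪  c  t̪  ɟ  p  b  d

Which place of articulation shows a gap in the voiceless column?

bilabial: voiceless /p/, voiced /b/.
dental: voiceless /t̪/, voiced /d̪/.
alveolar: voiceless —, voiced /d/.
palatal: voiceless /c/, voiced /ɟ/.
Every place of articulation has a voiceless member except alveolar, where /t/ would be expected.

alveolar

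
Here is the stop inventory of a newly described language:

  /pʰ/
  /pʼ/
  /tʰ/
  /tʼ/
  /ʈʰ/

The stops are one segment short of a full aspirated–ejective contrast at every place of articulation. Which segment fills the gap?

place of articulation  aspirated  ejective
bilabial          pʰ        pʼ      
alveolar          tʰ        tʼ      
retroflex         ʈʰ        —       
The retroflex row has no ejective member, so the gap is the ejective retroflex stop /ʈʼ/.

/ʈʼ/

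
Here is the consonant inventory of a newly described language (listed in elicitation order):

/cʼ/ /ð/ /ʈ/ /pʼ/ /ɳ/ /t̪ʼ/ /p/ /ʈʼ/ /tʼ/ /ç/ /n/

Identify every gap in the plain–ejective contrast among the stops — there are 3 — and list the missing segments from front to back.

bilabial: plain /p/, ejective /pʼ/.
dental: plain —, ejective /t̪ʼ/.
alveolar: plain —, ejective /tʼ/.
retroflex: plain /ʈ/, ejective /ʈʼ/.
palatal: plain —, ejective /cʼ/.
Gaps, from front to back: dental lacks plain (/t̪/); alveolar lacks plain (/t/); palatal lacks plain (/c/).

/t̪/, /t/, /c/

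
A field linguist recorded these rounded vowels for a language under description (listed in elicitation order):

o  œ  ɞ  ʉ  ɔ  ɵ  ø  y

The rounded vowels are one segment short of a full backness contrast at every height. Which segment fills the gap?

/u/

Front: /y/ (high), /ø/ (high-mid), /œ/ (low-mid).
Central: /ʉ/ (high), /ɵ/ (high-mid), /ɞ/ (low-mid).
Back: /o/ (high-mid), /ɔ/ (low-mid).
The high row has no back member, so the gap is the high back rounded vowel /u/.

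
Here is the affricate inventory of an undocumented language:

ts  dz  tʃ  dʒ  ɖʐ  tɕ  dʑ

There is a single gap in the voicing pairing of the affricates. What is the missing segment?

/ʈʂ/

alveolar: voiceless /ts/, voiced /dz/.
postalveolar: voiceless /tʃ/, voiced /dʒ/.
retroflex: voiceless —, voiced /ɖʐ/.
alveolo-palatal: voiceless /tɕ/, voiced /dʑ/.
The retroflex row has no voiceless member, so the gap is the voiceless retroflex affricate /ʈʂ/.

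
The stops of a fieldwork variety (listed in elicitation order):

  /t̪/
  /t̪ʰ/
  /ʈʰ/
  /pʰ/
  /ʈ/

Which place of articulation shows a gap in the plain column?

bilabial

Plain: /t̪/ (dental), /ʈ/ (retroflex).
Aspirated: /pʰ/ (bilabial), /t̪ʰ/ (dental), /ʈʰ/ (retroflex).
Every place of articulation has a plain member except bilabial, where /p/ would be expected.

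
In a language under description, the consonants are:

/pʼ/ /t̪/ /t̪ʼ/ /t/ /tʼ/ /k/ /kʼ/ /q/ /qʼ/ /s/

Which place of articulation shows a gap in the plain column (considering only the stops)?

bilabial

Plain: /t̪/ (dental), /t/ (alveolar), /k/ (velar), /q/ (uvular).
Ejective: /pʼ/ (bilabial), /t̪ʼ/ (dental), /tʼ/ (alveolar), /kʼ/ (velar), /qʼ/ (uvular).
Every place of articulation has a plain member except bilabial, where /p/ would be expected.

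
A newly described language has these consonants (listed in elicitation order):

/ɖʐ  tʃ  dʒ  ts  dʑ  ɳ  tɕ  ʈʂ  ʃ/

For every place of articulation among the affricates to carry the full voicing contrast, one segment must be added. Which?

alveolar: voiceless /ts/, voiced —.
postalveolar: voiceless /tʃ/, voiced /dʒ/.
retroflex: voiceless /ʈʂ/, voiced /ɖʐ/.
alveolo-palatal: voiceless /tɕ/, voiced /dʑ/.
The alveolar row has no voiced member, so the gap is the voiced alveolar affricate /dz/.

/dz/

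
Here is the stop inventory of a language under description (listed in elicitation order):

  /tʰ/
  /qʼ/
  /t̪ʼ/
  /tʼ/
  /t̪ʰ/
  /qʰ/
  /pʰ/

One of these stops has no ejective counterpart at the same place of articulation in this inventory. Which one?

/pʰ/

Dental: /t̪ʰ/ ~ /t̪ʼ/
Alveolar: /tʰ/ ~ /tʼ/
Uvular: /qʰ/ ~ /qʼ/
Bilabial: only /pʰ/ (aspirated); no ejective partner.
So /pʰ/ is the unpaired segment.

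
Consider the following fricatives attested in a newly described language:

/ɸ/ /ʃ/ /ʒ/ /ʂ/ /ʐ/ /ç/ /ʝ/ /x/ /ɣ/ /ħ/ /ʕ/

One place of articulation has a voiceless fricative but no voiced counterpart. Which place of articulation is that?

Voiceless: /ɸ/ (bilabial), /ʃ/ (postalveolar), /ʂ/ (retroflex), /ç/ (palatal), /x/ (velar), /ħ/ (pharyngeal).
Voiced: /ʒ/ (postalveolar), /ʐ/ (retroflex), /ʝ/ (palatal), /ɣ/ (velar), /ʕ/ (pharyngeal).
Every place of articulation has a voiced member except bilabial, where /β/ would be expected.

bilabial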